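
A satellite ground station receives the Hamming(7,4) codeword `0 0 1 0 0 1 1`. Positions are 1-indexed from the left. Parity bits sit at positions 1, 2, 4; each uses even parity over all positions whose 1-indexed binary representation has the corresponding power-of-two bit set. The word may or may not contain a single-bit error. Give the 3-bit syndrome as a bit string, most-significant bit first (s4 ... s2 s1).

010

s1: b1⊕b3⊕b5⊕b7 = 0⊕1⊕0⊕1 = 0
s2: b2⊕b3⊕b6⊕b7 = 0⊕1⊕1⊕1 = 1
s4: b4⊕b5⊕b6⊕b7 = 0⊕0⊕1⊕1 = 0
Syndrome (s4...s1) = 010 → position 2.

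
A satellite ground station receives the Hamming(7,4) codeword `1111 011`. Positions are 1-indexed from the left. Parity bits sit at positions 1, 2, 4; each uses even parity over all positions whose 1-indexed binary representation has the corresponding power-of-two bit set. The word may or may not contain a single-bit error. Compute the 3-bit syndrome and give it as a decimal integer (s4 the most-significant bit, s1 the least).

s1: b1⊕b3⊕b5⊕b7 = 1⊕1⊕0⊕1 = 1
s2: b2⊕b3⊕b6⊕b7 = 1⊕1⊕1⊕1 = 0
s4: b4⊕b5⊕b6⊕b7 = 1⊕0⊕1⊕1 = 1
Syndrome (s4...s1) = 101 → position 5.

5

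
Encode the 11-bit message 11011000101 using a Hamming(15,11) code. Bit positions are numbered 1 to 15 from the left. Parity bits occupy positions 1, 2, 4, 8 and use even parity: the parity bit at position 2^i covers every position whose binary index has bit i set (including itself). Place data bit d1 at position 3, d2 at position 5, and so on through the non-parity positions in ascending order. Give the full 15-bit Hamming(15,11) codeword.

Place data bits at non-power-of-two positions: b3=1, b5=1, b6=0, b7=1, b9=1, b10=0, b11=0, b12=0, b13=1, b14=0, b15=1.
p1 = XOR of data positions {3,5,7,9,11,13,15} = 1⊕1⊕1⊕1⊕0⊕1⊕1 = 0
p2 = XOR of data positions {3,6,7,10,11,14,15} = 1⊕0⊕1⊕0⊕0⊕0⊕1 = 1
p4 = XOR of data positions {5,6,7,12,13,14,15} = 1⊕0⊕1⊕0⊕1⊕0⊕1 = 0
p8 = XOR of data positions {9,10,11,12,13,14,15} = 1⊕0⊕0⊕0⊕1⊕0⊕1 = 1
Codeword b1..b15 = 011010111000101

011010111000101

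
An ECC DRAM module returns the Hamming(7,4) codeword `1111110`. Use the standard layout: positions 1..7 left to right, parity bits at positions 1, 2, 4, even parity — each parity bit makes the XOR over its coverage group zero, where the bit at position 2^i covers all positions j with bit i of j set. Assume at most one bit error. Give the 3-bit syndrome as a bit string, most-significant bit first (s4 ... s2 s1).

s1: b1⊕b3⊕b5⊕b7 = 1⊕1⊕1⊕0 = 1
s2: b2⊕b3⊕b6⊕b7 = 1⊕1⊕1⊕0 = 1
s4: b4⊕b5⊕b6⊕b7 = 1⊕1⊕1⊕0 = 1
Syndrome (s4...s1) = 111 → position 7.

111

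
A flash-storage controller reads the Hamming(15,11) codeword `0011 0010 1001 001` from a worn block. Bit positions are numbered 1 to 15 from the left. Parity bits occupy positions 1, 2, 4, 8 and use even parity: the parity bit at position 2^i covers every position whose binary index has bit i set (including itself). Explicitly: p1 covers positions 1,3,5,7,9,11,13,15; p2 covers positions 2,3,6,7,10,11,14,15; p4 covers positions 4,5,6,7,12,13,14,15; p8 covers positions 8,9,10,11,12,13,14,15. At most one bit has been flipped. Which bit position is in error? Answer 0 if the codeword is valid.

10

s1: b1⊕b3⊕b5⊕b7⊕b9⊕b11⊕b13⊕b15 = 0⊕1⊕0⊕1⊕1⊕0⊕0⊕1 = 0
s2: b2⊕b3⊕b6⊕b7⊕b10⊕b11⊕b14⊕b15 = 0⊕1⊕0⊕1⊕0⊕0⊕0⊕1 = 1
s4: b4⊕b5⊕b6⊕b7⊕b12⊕b13⊕b14⊕b15 = 1⊕0⊕0⊕1⊕1⊕0⊕0⊕1 = 0
s8: b8⊕b9⊕b10⊕b11⊕b12⊕b13⊕b14⊕b15 = 0⊕1⊕0⊕0⊕1⊕0⊕0⊕1 = 1
Syndrome (s8...s1) = 1010 → position 10.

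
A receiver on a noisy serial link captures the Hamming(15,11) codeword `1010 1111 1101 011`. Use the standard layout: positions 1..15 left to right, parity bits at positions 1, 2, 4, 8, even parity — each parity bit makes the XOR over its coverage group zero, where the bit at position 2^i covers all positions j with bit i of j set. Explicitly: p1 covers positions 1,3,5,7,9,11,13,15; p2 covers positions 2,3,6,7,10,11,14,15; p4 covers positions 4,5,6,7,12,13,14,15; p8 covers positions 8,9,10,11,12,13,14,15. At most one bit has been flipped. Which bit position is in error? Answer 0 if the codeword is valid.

0

s1: b1⊕b3⊕b5⊕b7⊕b9⊕b11⊕b13⊕b15 = 1⊕1⊕1⊕1⊕1⊕0⊕0⊕1 = 0
s2: b2⊕b3⊕b6⊕b7⊕b10⊕b11⊕b14⊕b15 = 0⊕1⊕1⊕1⊕1⊕0⊕1⊕1 = 0
s4: b4⊕b5⊕b6⊕b7⊕b12⊕b13⊕b14⊕b15 = 0⊕1⊕1⊕1⊕1⊕0⊕1⊕1 = 0
s8: b8⊕b9⊕b10⊕b11⊕b12⊕b13⊕b14⊕b15 = 1⊕1⊕1⊕0⊕1⊕0⊕1⊕1 = 0
Syndrome (s8...s1) = 0000 → position 0 (no error).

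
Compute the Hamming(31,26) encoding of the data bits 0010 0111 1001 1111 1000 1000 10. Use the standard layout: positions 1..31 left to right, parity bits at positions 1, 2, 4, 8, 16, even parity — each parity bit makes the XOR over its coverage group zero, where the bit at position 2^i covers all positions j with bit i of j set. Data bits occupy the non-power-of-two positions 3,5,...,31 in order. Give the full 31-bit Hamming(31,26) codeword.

1001010001111000111111000100010

Place data bits at non-power-of-two positions: b3=0, b5=0, b6=1, b7=0, b9=0, b10=1, b11=1, b12=1, b13=1, b14=0, b15=0, b17=1, b18=1, b19=1, b20=1, b21=1, b22=1, b23=0, b24=0, b25=0, b26=1, b27=0, b28=0, b29=0, b30=1, b31=0.
p1 = XOR of data positions {3,5,7,9,11,13,15,17,19,21,23,25,27,29,31} = 0⊕0⊕0⊕0⊕1⊕1⊕0⊕1⊕1⊕1⊕0⊕0⊕0⊕0⊕0 = 1
p2 = XOR of data positions {3,6,7,10,11,14,15,18,19,22,23,26,27,30,31} = 0⊕1⊕0⊕1⊕1⊕0⊕0⊕1⊕1⊕1⊕0⊕1⊕0⊕1⊕0 = 0
p4 = XOR of data positions {5,6,7,12,13,14,15,20,21,22,23,28,29,30,31} = 0⊕1⊕0⊕1⊕1⊕0⊕0⊕1⊕1⊕1⊕0⊕0⊕0⊕1⊕0 = 1
p8 = XOR of data positions {9,10,11,12,13,14,15,24,25,26,27,28,29,30,31} = 0⊕1⊕1⊕1⊕1⊕0⊕0⊕0⊕0⊕1⊕0⊕0⊕0⊕1⊕0 = 0
p16 = XOR of data positions {17,18,19,20,21,22,23,24,25,26,27,28,29,30,31} = 1⊕1⊕1⊕1⊕1⊕1⊕0⊕0⊕0⊕1⊕0⊕0⊕0⊕1⊕0 = 0
Codeword b1..b31 = 1001010001111000111111000100010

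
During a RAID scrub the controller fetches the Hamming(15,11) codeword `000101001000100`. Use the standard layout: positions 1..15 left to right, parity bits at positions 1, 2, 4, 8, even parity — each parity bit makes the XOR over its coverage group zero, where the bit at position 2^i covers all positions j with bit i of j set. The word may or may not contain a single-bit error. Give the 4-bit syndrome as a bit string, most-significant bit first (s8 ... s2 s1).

0110

s1: b1⊕b3⊕b5⊕b7⊕b9⊕b11⊕b13⊕b15 = 0⊕0⊕0⊕0⊕1⊕0⊕1⊕0 = 0
s2: b2⊕b3⊕b6⊕b7⊕b10⊕b11⊕b14⊕b15 = 0⊕0⊕1⊕0⊕0⊕0⊕0⊕0 = 1
s4: b4⊕b5⊕b6⊕b7⊕b12⊕b13⊕b14⊕b15 = 1⊕0⊕1⊕0⊕0⊕1⊕0⊕0 = 1
s8: b8⊕b9⊕b10⊕b11⊕b12⊕b13⊕b14⊕b15 = 0⊕1⊕0⊕0⊕0⊕1⊕0⊕0 = 0
Syndrome (s8...s1) = 0110 → position 6.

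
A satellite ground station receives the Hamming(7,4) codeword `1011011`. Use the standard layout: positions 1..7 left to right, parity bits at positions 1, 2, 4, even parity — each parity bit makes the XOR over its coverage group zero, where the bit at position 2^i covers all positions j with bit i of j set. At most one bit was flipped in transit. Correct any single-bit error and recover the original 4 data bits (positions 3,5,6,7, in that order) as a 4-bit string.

s1: b1⊕b3⊕b5⊕b7 = 1⊕1⊕0⊕1 = 1
s2: b2⊕b3⊕b6⊕b7 = 0⊕1⊕1⊕1 = 1
s4: b4⊕b5⊕b6⊕b7 = 1⊕0⊕1⊕1 = 1
Syndrome (s4...s1) = 111 → position 7.
Flip bit 7: corrected codeword = 1011010
Data bits at positions 3,5,6,7: 1010

1010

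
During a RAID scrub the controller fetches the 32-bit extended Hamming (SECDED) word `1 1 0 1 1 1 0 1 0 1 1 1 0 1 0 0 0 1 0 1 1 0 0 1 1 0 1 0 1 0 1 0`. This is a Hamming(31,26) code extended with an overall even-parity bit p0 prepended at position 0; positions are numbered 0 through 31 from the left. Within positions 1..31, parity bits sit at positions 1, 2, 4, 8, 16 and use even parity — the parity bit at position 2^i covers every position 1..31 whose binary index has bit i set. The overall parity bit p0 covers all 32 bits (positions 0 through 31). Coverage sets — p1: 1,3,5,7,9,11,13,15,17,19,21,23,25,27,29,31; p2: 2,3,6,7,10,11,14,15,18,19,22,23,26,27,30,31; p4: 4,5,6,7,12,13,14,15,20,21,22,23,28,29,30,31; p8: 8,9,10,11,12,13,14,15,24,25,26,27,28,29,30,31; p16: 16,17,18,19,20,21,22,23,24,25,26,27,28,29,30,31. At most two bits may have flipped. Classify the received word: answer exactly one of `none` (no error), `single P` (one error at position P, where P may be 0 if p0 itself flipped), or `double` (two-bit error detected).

none

s1: b1⊕b3⊕b5⊕b7⊕b9⊕b11⊕b13⊕b15⊕b17⊕b19⊕b21⊕b23⊕b25⊕b27⊕b29⊕b31 = 1⊕1⊕1⊕1⊕1⊕1⊕1⊕0⊕1⊕1⊕0⊕1⊕0⊕0⊕0⊕0 = 0
s2: b2⊕b3⊕b6⊕b7⊕b10⊕b11⊕b14⊕b15⊕b18⊕b19⊕b22⊕b23⊕b26⊕b27⊕b30⊕b31 = 0⊕1⊕0⊕1⊕1⊕1⊕0⊕0⊕0⊕1⊕0⊕1⊕1⊕0⊕1⊕0 = 0
s4: b4⊕b5⊕b6⊕b7⊕b12⊕b13⊕b14⊕b15⊕b20⊕b21⊕b22⊕b23⊕b28⊕b29⊕b30⊕b31 = 1⊕1⊕0⊕1⊕0⊕1⊕0⊕0⊕1⊕0⊕0⊕1⊕1⊕0⊕1⊕0 = 0
s8: b8⊕b9⊕b10⊕b11⊕b12⊕b13⊕b14⊕b15⊕b24⊕b25⊕b26⊕b27⊕b28⊕b29⊕b30⊕b31 = 0⊕1⊕1⊕1⊕0⊕1⊕0⊕0⊕1⊕0⊕1⊕0⊕1⊕0⊕1⊕0 = 0
s16: b16⊕b17⊕b18⊕b19⊕b20⊕b21⊕b22⊕b23⊕b24⊕b25⊕b26⊕b27⊕b28⊕b29⊕b30⊕b31 = 0⊕1⊕0⊕1⊕1⊕0⊕0⊕1⊕1⊕0⊕1⊕0⊕1⊕0⊕1⊕0 = 0
Syndrome (s16...s1) = 00000 → position 0 (no error).
Overall parity (XOR of all 32 bits, including p0): 1⊕1⊕0⊕1⊕1⊕1⊕0⊕1⊕0⊕1⊕1⊕1⊕0⊕1⊕0⊕0⊕0⊕1⊕0⊕1⊕1⊕0⊕0⊕1⊕1⊕0⊕1⊕0⊕1⊕0⊕1⊕0 = 0
Overall=0, syndrome position=0 → no error.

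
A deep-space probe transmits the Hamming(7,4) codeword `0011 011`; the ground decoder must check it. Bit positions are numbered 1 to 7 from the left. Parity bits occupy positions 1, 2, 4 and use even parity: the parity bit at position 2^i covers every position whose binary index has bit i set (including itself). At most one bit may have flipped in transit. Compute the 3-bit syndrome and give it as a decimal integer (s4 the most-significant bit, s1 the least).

6

s1: b1⊕b3⊕b5⊕b7 = 0⊕1⊕0⊕1 = 0
s2: b2⊕b3⊕b6⊕b7 = 0⊕1⊕1⊕1 = 1
s4: b4⊕b5⊕b6⊕b7 = 1⊕0⊕1⊕1 = 1
Syndrome (s4...s1) = 110 → position 6.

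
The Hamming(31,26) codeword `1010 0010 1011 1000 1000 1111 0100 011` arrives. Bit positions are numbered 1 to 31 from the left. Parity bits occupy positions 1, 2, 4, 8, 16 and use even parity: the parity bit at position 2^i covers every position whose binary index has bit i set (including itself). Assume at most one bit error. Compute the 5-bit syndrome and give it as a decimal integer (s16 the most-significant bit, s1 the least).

0

s1: b1⊕b3⊕b5⊕b7⊕b9⊕b11⊕b13⊕b15⊕b17⊕b19⊕b21⊕b23⊕b25⊕b27⊕b29⊕b31 = 1⊕1⊕0⊕1⊕1⊕1⊕1⊕0⊕1⊕0⊕1⊕1⊕0⊕0⊕0⊕1 = 0
s2: b2⊕b3⊕b6⊕b7⊕b10⊕b11⊕b14⊕b15⊕b18⊕b19⊕b22⊕b23⊕b26⊕b27⊕b30⊕b31 = 0⊕1⊕0⊕1⊕0⊕1⊕0⊕0⊕0⊕0⊕1⊕1⊕1⊕0⊕1⊕1 = 0
s4: b4⊕b5⊕b6⊕b7⊕b12⊕b13⊕b14⊕b15⊕b20⊕b21⊕b22⊕b23⊕b28⊕b29⊕b30⊕b31 = 0⊕0⊕0⊕1⊕1⊕1⊕0⊕0⊕0⊕1⊕1⊕1⊕0⊕0⊕1⊕1 = 0
s8: b8⊕b9⊕b10⊕b11⊕b12⊕b13⊕b14⊕b15⊕b24⊕b25⊕b26⊕b27⊕b28⊕b29⊕b30⊕b31 = 0⊕1⊕0⊕1⊕1⊕1⊕0⊕0⊕1⊕0⊕1⊕0⊕0⊕0⊕1⊕1 = 0
s16: b16⊕b17⊕b18⊕b19⊕b20⊕b21⊕b22⊕b23⊕b24⊕b25⊕b26⊕b27⊕b28⊕b29⊕b30⊕b31 = 0⊕1⊕0⊕0⊕0⊕1⊕1⊕1⊕1⊕0⊕1⊕0⊕0⊕0⊕1⊕1 = 0
Syndrome (s16...s1) = 00000 → position 0 (no error).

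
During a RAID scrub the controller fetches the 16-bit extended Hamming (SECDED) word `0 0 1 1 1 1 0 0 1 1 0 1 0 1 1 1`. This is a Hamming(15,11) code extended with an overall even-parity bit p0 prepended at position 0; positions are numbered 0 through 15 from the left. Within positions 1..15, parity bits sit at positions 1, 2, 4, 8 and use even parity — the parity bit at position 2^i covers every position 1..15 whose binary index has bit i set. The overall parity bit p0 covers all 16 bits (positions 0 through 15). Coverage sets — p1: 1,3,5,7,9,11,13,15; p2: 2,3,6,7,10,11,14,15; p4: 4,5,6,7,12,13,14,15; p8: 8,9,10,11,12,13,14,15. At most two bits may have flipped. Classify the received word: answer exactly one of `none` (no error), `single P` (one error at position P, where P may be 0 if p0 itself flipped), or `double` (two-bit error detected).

double

s1: b1⊕b3⊕b5⊕b7⊕b9⊕b11⊕b13⊕b15 = 0⊕1⊕1⊕0⊕1⊕1⊕1⊕1 = 0
s2: b2⊕b3⊕b6⊕b7⊕b10⊕b11⊕b14⊕b15 = 1⊕1⊕0⊕0⊕0⊕1⊕1⊕1 = 1
s4: b4⊕b5⊕b6⊕b7⊕b12⊕b13⊕b14⊕b15 = 1⊕1⊕0⊕0⊕0⊕1⊕1⊕1 = 1
s8: b8⊕b9⊕b10⊕b11⊕b12⊕b13⊕b14⊕b15 = 1⊕1⊕0⊕1⊕0⊕1⊕1⊕1 = 0
Syndrome (s8...s1) = 0110 → position 6.
Overall parity (XOR of all 16 bits, including p0): 0⊕0⊕1⊕1⊕1⊕1⊕0⊕0⊕1⊕1⊕0⊕1⊕0⊕1⊕1⊕1 = 0
Overall=0, syndrome position=6 → double-bit error detected (uncorrectable).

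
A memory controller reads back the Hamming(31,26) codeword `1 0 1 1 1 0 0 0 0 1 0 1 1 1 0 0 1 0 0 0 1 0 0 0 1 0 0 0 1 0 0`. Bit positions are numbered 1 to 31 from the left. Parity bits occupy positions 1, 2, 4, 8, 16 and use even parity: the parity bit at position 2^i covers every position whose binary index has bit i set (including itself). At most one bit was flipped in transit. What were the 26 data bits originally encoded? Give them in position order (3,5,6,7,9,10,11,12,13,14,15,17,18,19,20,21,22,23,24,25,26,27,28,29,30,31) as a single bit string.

11100101110100010001000100

s1: b1⊕b3⊕b5⊕b7⊕b9⊕b11⊕b13⊕b15⊕b17⊕b19⊕b21⊕b23⊕b25⊕b27⊕b29⊕b31 = 1⊕1⊕1⊕0⊕0⊕0⊕1⊕0⊕1⊕0⊕1⊕0⊕1⊕0⊕1⊕0 = 0
s2: b2⊕b3⊕b6⊕b7⊕b10⊕b11⊕b14⊕b15⊕b18⊕b19⊕b22⊕b23⊕b26⊕b27⊕b30⊕b31 = 0⊕1⊕0⊕0⊕1⊕0⊕1⊕0⊕0⊕0⊕0⊕0⊕0⊕0⊕0⊕0 = 1
s4: b4⊕b5⊕b6⊕b7⊕b12⊕b13⊕b14⊕b15⊕b20⊕b21⊕b22⊕b23⊕b28⊕b29⊕b30⊕b31 = 1⊕1⊕0⊕0⊕1⊕1⊕1⊕0⊕0⊕1⊕0⊕0⊕0⊕1⊕0⊕0 = 1
s8: b8⊕b9⊕b10⊕b11⊕b12⊕b13⊕b14⊕b15⊕b24⊕b25⊕b26⊕b27⊕b28⊕b29⊕b30⊕b31 = 0⊕0⊕1⊕0⊕1⊕1⊕1⊕0⊕0⊕1⊕0⊕0⊕0⊕1⊕0⊕0 = 0
s16: b16⊕b17⊕b18⊕b19⊕b20⊕b21⊕b22⊕b23⊕b24⊕b25⊕b26⊕b27⊕b28⊕b29⊕b30⊕b31 = 0⊕1⊕0⊕0⊕0⊕1⊕0⊕0⊕0⊕1⊕0⊕0⊕0⊕1⊕0⊕0 = 0
Syndrome (s16...s1) = 00110 → position 6.
Flip bit 6: corrected codeword = 1011110001011100100010001000100
Data bits at positions 3,5,6,7,9,10,11,12,13,14,15,17,18,19,20,21,22,23,24,25,26,27,28,29,30,31: 11100101110100010001000100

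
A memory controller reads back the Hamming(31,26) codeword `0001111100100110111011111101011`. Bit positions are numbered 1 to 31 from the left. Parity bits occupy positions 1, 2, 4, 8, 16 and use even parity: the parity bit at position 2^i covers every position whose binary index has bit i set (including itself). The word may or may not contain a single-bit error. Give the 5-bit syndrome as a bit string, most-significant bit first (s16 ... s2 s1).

00000

s1: b1⊕b3⊕b5⊕b7⊕b9⊕b11⊕b13⊕b15⊕b17⊕b19⊕b21⊕b23⊕b25⊕b27⊕b29⊕b31 = 0⊕0⊕1⊕1⊕0⊕1⊕0⊕1⊕1⊕1⊕1⊕1⊕1⊕0⊕0⊕1 = 0
s2: b2⊕b3⊕b6⊕b7⊕b10⊕b11⊕b14⊕b15⊕b18⊕b19⊕b22⊕b23⊕b26⊕b27⊕b30⊕b31 = 0⊕0⊕1⊕1⊕0⊕1⊕1⊕1⊕1⊕1⊕1⊕1⊕1⊕0⊕1⊕1 = 0
s4: b4⊕b5⊕b6⊕b7⊕b12⊕b13⊕b14⊕b15⊕b20⊕b21⊕b22⊕b23⊕b28⊕b29⊕b30⊕b31 = 1⊕1⊕1⊕1⊕0⊕0⊕1⊕1⊕0⊕1⊕1⊕1⊕1⊕0⊕1⊕1 = 0
s8: b8⊕b9⊕b10⊕b11⊕b12⊕b13⊕b14⊕b15⊕b24⊕b25⊕b26⊕b27⊕b28⊕b29⊕b30⊕b31 = 1⊕0⊕0⊕1⊕0⊕0⊕1⊕1⊕1⊕1⊕1⊕0⊕1⊕0⊕1⊕1 = 0
s16: b16⊕b17⊕b18⊕b19⊕b20⊕b21⊕b22⊕b23⊕b24⊕b25⊕b26⊕b27⊕b28⊕b29⊕b30⊕b31 = 0⊕1⊕1⊕1⊕0⊕1⊕1⊕1⊕1⊕1⊕1⊕0⊕1⊕0⊕1⊕1 = 0
Syndrome (s16...s1) = 00000 → position 0 (no error).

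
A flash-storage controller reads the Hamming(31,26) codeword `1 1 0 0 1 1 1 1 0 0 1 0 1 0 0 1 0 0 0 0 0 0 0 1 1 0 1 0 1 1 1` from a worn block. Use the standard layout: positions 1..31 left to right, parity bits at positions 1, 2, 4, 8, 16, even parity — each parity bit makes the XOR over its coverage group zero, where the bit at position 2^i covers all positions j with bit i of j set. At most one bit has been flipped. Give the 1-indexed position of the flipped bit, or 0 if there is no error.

31

s1: b1⊕b3⊕b5⊕b7⊕b9⊕b11⊕b13⊕b15⊕b17⊕b19⊕b21⊕b23⊕b25⊕b27⊕b29⊕b31 = 1⊕0⊕1⊕1⊕0⊕1⊕1⊕0⊕0⊕0⊕0⊕0⊕1⊕1⊕1⊕1 = 1
s2: b2⊕b3⊕b6⊕b7⊕b10⊕b11⊕b14⊕b15⊕b18⊕b19⊕b22⊕b23⊕b26⊕b27⊕b30⊕b31 = 1⊕0⊕1⊕1⊕0⊕1⊕0⊕0⊕0⊕0⊕0⊕0⊕0⊕1⊕1⊕1 = 1
s4: b4⊕b5⊕b6⊕b7⊕b12⊕b13⊕b14⊕b15⊕b20⊕b21⊕b22⊕b23⊕b28⊕b29⊕b30⊕b31 = 0⊕1⊕1⊕1⊕0⊕1⊕0⊕0⊕0⊕0⊕0⊕0⊕0⊕1⊕1⊕1 = 1
s8: b8⊕b9⊕b10⊕b11⊕b12⊕b13⊕b14⊕b15⊕b24⊕b25⊕b26⊕b27⊕b28⊕b29⊕b30⊕b31 = 1⊕0⊕0⊕1⊕0⊕1⊕0⊕0⊕1⊕1⊕0⊕1⊕0⊕1⊕1⊕1 = 1
s16: b16⊕b17⊕b18⊕b19⊕b20⊕b21⊕b22⊕b23⊕b24⊕b25⊕b26⊕b27⊕b28⊕b29⊕b30⊕b31 = 1⊕0⊕0⊕0⊕0⊕0⊕0⊕0⊕1⊕1⊕0⊕1⊕0⊕1⊕1⊕1 = 1
Syndrome (s16...s1) = 11111 → position 31.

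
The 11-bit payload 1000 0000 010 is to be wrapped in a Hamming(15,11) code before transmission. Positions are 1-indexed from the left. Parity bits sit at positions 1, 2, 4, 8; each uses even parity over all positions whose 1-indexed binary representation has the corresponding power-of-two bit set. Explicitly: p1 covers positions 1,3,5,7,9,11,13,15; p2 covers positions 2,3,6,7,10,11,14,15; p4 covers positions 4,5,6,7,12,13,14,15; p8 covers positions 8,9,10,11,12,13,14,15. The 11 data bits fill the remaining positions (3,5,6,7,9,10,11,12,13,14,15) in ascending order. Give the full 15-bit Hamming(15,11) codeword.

101100010000010

Place data bits at non-power-of-two positions: b3=1, b5=0, b6=0, b7=0, b9=0, b10=0, b11=0, b12=0, b13=0, b14=1, b15=0.
p1 = XOR of data positions {3,5,7,9,11,13,15} = 1⊕0⊕0⊕0⊕0⊕0⊕0 = 1
p2 = XOR of data positions {3,6,7,10,11,14,15} = 1⊕0⊕0⊕0⊕0⊕1⊕0 = 0
p4 = XOR of data positions {5,6,7,12,13,14,15} = 0⊕0⊕0⊕0⊕0⊕1⊕0 = 1
p8 = XOR of data positions {9,10,11,12,13,14,15} = 0⊕0⊕0⊕0⊕0⊕1⊕0 = 1
Codeword b1..b15 = 101100010000010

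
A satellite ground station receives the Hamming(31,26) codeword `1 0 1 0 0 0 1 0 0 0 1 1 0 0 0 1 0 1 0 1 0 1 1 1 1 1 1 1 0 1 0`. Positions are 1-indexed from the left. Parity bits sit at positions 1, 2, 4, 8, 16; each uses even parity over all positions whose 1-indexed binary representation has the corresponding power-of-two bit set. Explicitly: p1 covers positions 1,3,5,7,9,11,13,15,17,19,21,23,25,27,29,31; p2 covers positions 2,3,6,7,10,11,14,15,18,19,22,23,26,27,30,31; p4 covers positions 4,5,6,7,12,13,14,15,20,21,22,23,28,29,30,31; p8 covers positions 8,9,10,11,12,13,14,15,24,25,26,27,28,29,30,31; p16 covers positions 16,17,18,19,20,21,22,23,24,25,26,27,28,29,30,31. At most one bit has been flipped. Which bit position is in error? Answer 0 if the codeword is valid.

s1: b1⊕b3⊕b5⊕b7⊕b9⊕b11⊕b13⊕b15⊕b17⊕b19⊕b21⊕b23⊕b25⊕b27⊕b29⊕b31 = 1⊕1⊕0⊕1⊕0⊕1⊕0⊕0⊕0⊕0⊕0⊕1⊕1⊕1⊕0⊕0 = 1
s2: b2⊕b3⊕b6⊕b7⊕b10⊕b11⊕b14⊕b15⊕b18⊕b19⊕b22⊕b23⊕b26⊕b27⊕b30⊕b31 = 0⊕1⊕0⊕1⊕0⊕1⊕0⊕0⊕1⊕0⊕1⊕1⊕1⊕1⊕1⊕0 = 1
s4: b4⊕b5⊕b6⊕b7⊕b12⊕b13⊕b14⊕b15⊕b20⊕b21⊕b22⊕b23⊕b28⊕b29⊕b30⊕b31 = 0⊕0⊕0⊕1⊕1⊕0⊕0⊕0⊕1⊕0⊕1⊕1⊕1⊕0⊕1⊕0 = 1
s8: b8⊕b9⊕b10⊕b11⊕b12⊕b13⊕b14⊕b15⊕b24⊕b25⊕b26⊕b27⊕b28⊕b29⊕b30⊕b31 = 0⊕0⊕0⊕1⊕1⊕0⊕0⊕0⊕1⊕1⊕1⊕1⊕1⊕0⊕1⊕0 = 0
s16: b16⊕b17⊕b18⊕b19⊕b20⊕b21⊕b22⊕b23⊕b24⊕b25⊕b26⊕b27⊕b28⊕b29⊕b30⊕b31 = 1⊕0⊕1⊕0⊕1⊕0⊕1⊕1⊕1⊕1⊕1⊕1⊕1⊕0⊕1⊕0 = 1
Syndrome (s16...s1) = 10111 → position 23.

23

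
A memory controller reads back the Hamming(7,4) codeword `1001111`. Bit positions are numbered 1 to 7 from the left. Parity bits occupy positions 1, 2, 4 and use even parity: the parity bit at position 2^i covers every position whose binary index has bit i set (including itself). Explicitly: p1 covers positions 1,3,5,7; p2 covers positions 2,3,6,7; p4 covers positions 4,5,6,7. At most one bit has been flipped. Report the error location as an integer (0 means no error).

s1: b1⊕b3⊕b5⊕b7 = 1⊕0⊕1⊕1 = 1
s2: b2⊕b3⊕b6⊕b7 = 0⊕0⊕1⊕1 = 0
s4: b4⊕b5⊕b6⊕b7 = 1⊕1⊕1⊕1 = 0
Syndrome (s4...s1) = 001 → position 1.

1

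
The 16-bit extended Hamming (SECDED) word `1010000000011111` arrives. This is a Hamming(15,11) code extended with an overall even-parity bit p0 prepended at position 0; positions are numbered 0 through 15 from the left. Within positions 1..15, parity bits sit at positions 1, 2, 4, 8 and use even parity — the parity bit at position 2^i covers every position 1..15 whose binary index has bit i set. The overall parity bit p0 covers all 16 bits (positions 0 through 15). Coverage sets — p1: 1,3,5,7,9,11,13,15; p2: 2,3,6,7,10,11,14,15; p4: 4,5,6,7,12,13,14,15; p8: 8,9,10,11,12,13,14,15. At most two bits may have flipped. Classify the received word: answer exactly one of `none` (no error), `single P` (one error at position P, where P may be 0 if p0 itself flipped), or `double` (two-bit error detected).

s1: b1⊕b3⊕b5⊕b7⊕b9⊕b11⊕b13⊕b15 = 0⊕0⊕0⊕0⊕0⊕1⊕1⊕1 = 1
s2: b2⊕b3⊕b6⊕b7⊕b10⊕b11⊕b14⊕b15 = 1⊕0⊕0⊕0⊕0⊕1⊕1⊕1 = 0
s4: b4⊕b5⊕b6⊕b7⊕b12⊕b13⊕b14⊕b15 = 0⊕0⊕0⊕0⊕1⊕1⊕1⊕1 = 0
s8: b8⊕b9⊕b10⊕b11⊕b12⊕b13⊕b14⊕b15 = 0⊕0⊕0⊕1⊕1⊕1⊕1⊕1 = 1
Syndrome (s8...s1) = 1001 → position 9.
Overall parity (XOR of all 16 bits, including p0): 1⊕0⊕1⊕0⊕0⊕0⊕0⊕0⊕0⊕0⊕0⊕1⊕1⊕1⊕1⊕1 = 1
Overall=1, syndrome position=9 → single-bit error at position 9.

single 9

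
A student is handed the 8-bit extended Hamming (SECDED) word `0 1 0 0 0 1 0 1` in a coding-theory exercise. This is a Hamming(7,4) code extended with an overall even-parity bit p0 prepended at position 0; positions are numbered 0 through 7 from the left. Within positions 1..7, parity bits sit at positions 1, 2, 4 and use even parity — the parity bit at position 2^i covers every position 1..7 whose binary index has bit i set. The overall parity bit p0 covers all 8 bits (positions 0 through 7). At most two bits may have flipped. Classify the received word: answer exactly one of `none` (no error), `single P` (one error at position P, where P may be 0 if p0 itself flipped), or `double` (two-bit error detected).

single 3

s1: b1⊕b3⊕b5⊕b7 = 1⊕0⊕1⊕1 = 1
s2: b2⊕b3⊕b6⊕b7 = 0⊕0⊕0⊕1 = 1
s4: b4⊕b5⊕b6⊕b7 = 0⊕1⊕0⊕1 = 0
Syndrome (s4...s1) = 011 → position 3.
Overall parity (XOR of all 8 bits, including p0): 0⊕1⊕0⊕0⊕0⊕1⊕0⊕1 = 1
Overall=1, syndrome position=3 → single-bit error at position 3.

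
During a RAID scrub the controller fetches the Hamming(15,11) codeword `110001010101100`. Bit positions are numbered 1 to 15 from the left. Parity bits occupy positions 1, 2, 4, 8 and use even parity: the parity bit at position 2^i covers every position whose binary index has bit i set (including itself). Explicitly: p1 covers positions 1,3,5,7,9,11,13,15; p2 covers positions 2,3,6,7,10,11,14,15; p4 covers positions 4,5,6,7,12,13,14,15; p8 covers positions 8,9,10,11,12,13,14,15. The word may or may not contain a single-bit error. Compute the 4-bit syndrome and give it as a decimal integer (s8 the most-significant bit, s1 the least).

s1: b1⊕b3⊕b5⊕b7⊕b9⊕b11⊕b13⊕b15 = 1⊕0⊕0⊕0⊕0⊕0⊕1⊕0 = 0
s2: b2⊕b3⊕b6⊕b7⊕b10⊕b11⊕b14⊕b15 = 1⊕0⊕1⊕0⊕1⊕0⊕0⊕0 = 1
s4: b4⊕b5⊕b6⊕b7⊕b12⊕b13⊕b14⊕b15 = 0⊕0⊕1⊕0⊕1⊕1⊕0⊕0 = 1
s8: b8⊕b9⊕b10⊕b11⊕b12⊕b13⊕b14⊕b15 = 1⊕0⊕1⊕0⊕1⊕1⊕0⊕0 = 0
Syndrome (s8...s1) = 0110 → position 6.

6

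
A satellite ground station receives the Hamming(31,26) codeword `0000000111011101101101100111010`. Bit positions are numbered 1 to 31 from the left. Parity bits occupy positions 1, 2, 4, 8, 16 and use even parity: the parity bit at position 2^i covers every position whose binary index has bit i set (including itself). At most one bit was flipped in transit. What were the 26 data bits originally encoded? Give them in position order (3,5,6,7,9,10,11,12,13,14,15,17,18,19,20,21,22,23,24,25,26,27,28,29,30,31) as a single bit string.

s1: b1⊕b3⊕b5⊕b7⊕b9⊕b11⊕b13⊕b15⊕b17⊕b19⊕b21⊕b23⊕b25⊕b27⊕b29⊕b31 = 0⊕0⊕0⊕0⊕1⊕0⊕1⊕0⊕1⊕1⊕0⊕1⊕0⊕1⊕0⊕0 = 0
s2: b2⊕b3⊕b6⊕b7⊕b10⊕b11⊕b14⊕b15⊕b18⊕b19⊕b22⊕b23⊕b26⊕b27⊕b30⊕b31 = 0⊕0⊕0⊕0⊕1⊕0⊕1⊕0⊕0⊕1⊕1⊕1⊕1⊕1⊕1⊕0 = 0
s4: b4⊕b5⊕b6⊕b7⊕b12⊕b13⊕b14⊕b15⊕b20⊕b21⊕b22⊕b23⊕b28⊕b29⊕b30⊕b31 = 0⊕0⊕0⊕0⊕1⊕1⊕1⊕0⊕1⊕0⊕1⊕1⊕1⊕0⊕1⊕0 = 0
s8: b8⊕b9⊕b10⊕b11⊕b12⊕b13⊕b14⊕b15⊕b24⊕b25⊕b26⊕b27⊕b28⊕b29⊕b30⊕b31 = 1⊕1⊕1⊕0⊕1⊕1⊕1⊕0⊕0⊕0⊕1⊕1⊕1⊕0⊕1⊕0 = 0
s16: b16⊕b17⊕b18⊕b19⊕b20⊕b21⊕b22⊕b23⊕b24⊕b25⊕b26⊕b27⊕b28⊕b29⊕b30⊕b31 = 1⊕1⊕0⊕1⊕1⊕0⊕1⊕1⊕0⊕0⊕1⊕1⊕1⊕0⊕1⊕0 = 0
Syndrome (s16...s1) = 00000 → position 0 (no error).
No correction needed.
Data bits at positions 3,5,6,7,9,10,11,12,13,14,15,17,18,19,20,21,22,23,24,25,26,27,28,29,30,31: 00001101110101101100111010

00001101110101101100111010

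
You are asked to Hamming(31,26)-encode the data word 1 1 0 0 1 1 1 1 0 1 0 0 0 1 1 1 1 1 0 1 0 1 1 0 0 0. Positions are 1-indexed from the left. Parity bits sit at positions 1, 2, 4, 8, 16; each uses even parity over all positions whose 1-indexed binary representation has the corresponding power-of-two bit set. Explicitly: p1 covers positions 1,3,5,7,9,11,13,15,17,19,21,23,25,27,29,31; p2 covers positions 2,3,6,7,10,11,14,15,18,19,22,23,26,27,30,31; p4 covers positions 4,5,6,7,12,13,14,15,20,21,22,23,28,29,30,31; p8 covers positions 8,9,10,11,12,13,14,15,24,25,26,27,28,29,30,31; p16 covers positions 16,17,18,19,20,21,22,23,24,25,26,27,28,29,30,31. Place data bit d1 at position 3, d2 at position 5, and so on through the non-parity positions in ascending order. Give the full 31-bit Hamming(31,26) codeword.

Place data bits at non-power-of-two positions: b3=1, b5=1, b6=0, b7=0, b9=1, b10=1, b11=1, b12=1, b13=0, b14=1, b15=0, b17=0, b18=0, b19=1, b20=1, b21=1, b22=1, b23=1, b24=0, b25=1, b26=0, b27=1, b28=1, b29=0, b30=0, b31=0.
p1 = XOR of data positions {3,5,7,9,11,13,15,17,19,21,23,25,27,29,31} = 1⊕1⊕0⊕1⊕1⊕0⊕0⊕0⊕1⊕1⊕1⊕1⊕1⊕0⊕0 = 1
p2 = XOR of data positions {3,6,7,10,11,14,15,18,19,22,23,26,27,30,31} = 1⊕0⊕0⊕1⊕1⊕1⊕0⊕0⊕1⊕1⊕1⊕0⊕1⊕0⊕0 = 0
p4 = XOR of data positions {5,6,7,12,13,14,15,20,21,22,23,28,29,30,31} = 1⊕0⊕0⊕1⊕0⊕1⊕0⊕1⊕1⊕1⊕1⊕1⊕0⊕0⊕0 = 0
p8 = XOR of data positions {9,10,11,12,13,14,15,24,25,26,27,28,29,30,31} = 1⊕1⊕1⊕1⊕0⊕1⊕0⊕0⊕1⊕0⊕1⊕1⊕0⊕0⊕0 = 0
p16 = XOR of data positions {17,18,19,20,21,22,23,24,25,26,27,28,29,30,31} = 0⊕0⊕1⊕1⊕1⊕1⊕1⊕0⊕1⊕0⊕1⊕1⊕0⊕0⊕0 = 0
Codeword b1..b31 = 1010100011110100001111101011000

1010100011110100001111101011000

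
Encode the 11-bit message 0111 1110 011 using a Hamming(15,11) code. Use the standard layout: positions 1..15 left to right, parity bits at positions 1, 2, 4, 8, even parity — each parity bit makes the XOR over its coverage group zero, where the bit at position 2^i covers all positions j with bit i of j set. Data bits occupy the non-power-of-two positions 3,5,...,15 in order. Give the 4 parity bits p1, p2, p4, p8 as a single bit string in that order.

Place data bits at non-power-of-two positions: b3=0, b5=1, b6=1, b7=1, b9=1, b10=1, b11=1, b12=0, b13=0, b14=1, b15=1.
p1 = XOR of data positions {3,5,7,9,11,13,15} = 0⊕1⊕1⊕1⊕1⊕0⊕1 = 1
p2 = XOR of data positions {3,6,7,10,11,14,15} = 0⊕1⊕1⊕1⊕1⊕1⊕1 = 0
p4 = XOR of data positions {5,6,7,12,13,14,15} = 1⊕1⊕1⊕0⊕0⊕1⊕1 = 1
p8 = XOR of data positions {9,10,11,12,13,14,15} = 1⊕1⊕1⊕0⊕0⊕1⊕1 = 1
Parity bits p1,p2,p4,p8 = 1011

1011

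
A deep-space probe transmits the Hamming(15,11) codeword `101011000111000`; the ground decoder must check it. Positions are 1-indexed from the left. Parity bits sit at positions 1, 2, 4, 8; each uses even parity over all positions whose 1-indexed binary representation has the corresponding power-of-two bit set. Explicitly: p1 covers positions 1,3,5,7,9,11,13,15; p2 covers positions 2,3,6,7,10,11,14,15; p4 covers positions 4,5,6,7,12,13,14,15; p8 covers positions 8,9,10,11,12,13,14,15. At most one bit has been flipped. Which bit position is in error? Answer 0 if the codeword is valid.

12

s1: b1⊕b3⊕b5⊕b7⊕b9⊕b11⊕b13⊕b15 = 1⊕1⊕1⊕0⊕0⊕1⊕0⊕0 = 0
s2: b2⊕b3⊕b6⊕b7⊕b10⊕b11⊕b14⊕b15 = 0⊕1⊕1⊕0⊕1⊕1⊕0⊕0 = 0
s4: b4⊕b5⊕b6⊕b7⊕b12⊕b13⊕b14⊕b15 = 0⊕1⊕1⊕0⊕1⊕0⊕0⊕0 = 1
s8: b8⊕b9⊕b10⊕b11⊕b12⊕b13⊕b14⊕b15 = 0⊕0⊕1⊕1⊕1⊕0⊕0⊕0 = 1
Syndrome (s8...s1) = 1100 → position 12.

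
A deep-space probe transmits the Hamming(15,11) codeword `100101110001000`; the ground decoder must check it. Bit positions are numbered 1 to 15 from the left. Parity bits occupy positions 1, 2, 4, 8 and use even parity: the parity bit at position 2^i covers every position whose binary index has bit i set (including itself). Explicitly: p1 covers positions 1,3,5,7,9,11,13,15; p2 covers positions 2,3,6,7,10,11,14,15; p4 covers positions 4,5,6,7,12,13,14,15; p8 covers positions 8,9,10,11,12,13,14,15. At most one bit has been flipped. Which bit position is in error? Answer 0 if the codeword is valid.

s1: b1⊕b3⊕b5⊕b7⊕b9⊕b11⊕b13⊕b15 = 1⊕0⊕0⊕1⊕0⊕0⊕0⊕0 = 0
s2: b2⊕b3⊕b6⊕b7⊕b10⊕b11⊕b14⊕b15 = 0⊕0⊕1⊕1⊕0⊕0⊕0⊕0 = 0
s4: b4⊕b5⊕b6⊕b7⊕b12⊕b13⊕b14⊕b15 = 1⊕0⊕1⊕1⊕1⊕0⊕0⊕0 = 0
s8: b8⊕b9⊕b10⊕b11⊕b12⊕b13⊕b14⊕b15 = 1⊕0⊕0⊕0⊕1⊕0⊕0⊕0 = 0
Syndrome (s8...s1) = 0000 → position 0 (no error).

0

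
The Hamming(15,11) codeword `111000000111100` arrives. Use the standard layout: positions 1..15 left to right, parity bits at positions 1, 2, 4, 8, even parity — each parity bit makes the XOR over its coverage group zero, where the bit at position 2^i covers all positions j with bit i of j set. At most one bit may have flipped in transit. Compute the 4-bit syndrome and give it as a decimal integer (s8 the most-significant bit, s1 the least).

0

s1: b1⊕b3⊕b5⊕b7⊕b9⊕b11⊕b13⊕b15 = 1⊕1⊕0⊕0⊕0⊕1⊕1⊕0 = 0
s2: b2⊕b3⊕b6⊕b7⊕b10⊕b11⊕b14⊕b15 = 1⊕1⊕0⊕0⊕1⊕1⊕0⊕0 = 0
s4: b4⊕b5⊕b6⊕b7⊕b12⊕b13⊕b14⊕b15 = 0⊕0⊕0⊕0⊕1⊕1⊕0⊕0 = 0
s8: b8⊕b9⊕b10⊕b11⊕b12⊕b13⊕b14⊕b15 = 0⊕0⊕1⊕1⊕1⊕1⊕0⊕0 = 0
Syndrome (s8...s1) = 0000 → position 0 (no error).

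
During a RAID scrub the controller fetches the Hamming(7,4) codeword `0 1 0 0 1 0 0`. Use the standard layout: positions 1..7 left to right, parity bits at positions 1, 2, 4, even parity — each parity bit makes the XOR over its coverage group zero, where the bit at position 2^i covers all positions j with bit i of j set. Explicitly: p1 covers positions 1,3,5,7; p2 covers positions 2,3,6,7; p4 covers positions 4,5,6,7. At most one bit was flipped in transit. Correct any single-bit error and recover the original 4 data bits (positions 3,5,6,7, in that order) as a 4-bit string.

s1: b1⊕b3⊕b5⊕b7 = 0⊕0⊕1⊕0 = 1
s2: b2⊕b3⊕b6⊕b7 = 1⊕0⊕0⊕0 = 1
s4: b4⊕b5⊕b6⊕b7 = 0⊕1⊕0⊕0 = 1
Syndrome (s4...s1) = 111 → position 7.
Flip bit 7: corrected codeword = 0100101
Data bits at positions 3,5,6,7: 0101

0101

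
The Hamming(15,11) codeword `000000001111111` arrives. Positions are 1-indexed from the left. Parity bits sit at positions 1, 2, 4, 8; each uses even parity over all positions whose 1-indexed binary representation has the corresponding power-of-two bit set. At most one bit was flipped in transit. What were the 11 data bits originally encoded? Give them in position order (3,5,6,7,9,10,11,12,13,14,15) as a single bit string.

s1: b1⊕b3⊕b5⊕b7⊕b9⊕b11⊕b13⊕b15 = 0⊕0⊕0⊕0⊕1⊕1⊕1⊕1 = 0
s2: b2⊕b3⊕b6⊕b7⊕b10⊕b11⊕b14⊕b15 = 0⊕0⊕0⊕0⊕1⊕1⊕1⊕1 = 0
s4: b4⊕b5⊕b6⊕b7⊕b12⊕b13⊕b14⊕b15 = 0⊕0⊕0⊕0⊕1⊕1⊕1⊕1 = 0
s8: b8⊕b9⊕b10⊕b11⊕b12⊕b13⊕b14⊕b15 = 0⊕1⊕1⊕1⊕1⊕1⊕1⊕1 = 1
Syndrome (s8...s1) = 1000 → position 8.
Flip bit 8: corrected codeword = 000000011111111
Data bits at positions 3,5,6,7,9,10,11,12,13,14,15: 00001111111

00001111111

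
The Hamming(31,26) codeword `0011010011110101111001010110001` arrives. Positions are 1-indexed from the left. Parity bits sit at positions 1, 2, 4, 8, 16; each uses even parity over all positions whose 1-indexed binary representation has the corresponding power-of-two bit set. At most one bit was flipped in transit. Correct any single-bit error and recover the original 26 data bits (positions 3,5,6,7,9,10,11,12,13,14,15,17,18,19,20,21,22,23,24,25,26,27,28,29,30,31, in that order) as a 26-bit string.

10101111010111001010100001

s1: b1⊕b3⊕b5⊕b7⊕b9⊕b11⊕b13⊕b15⊕b17⊕b19⊕b21⊕b23⊕b25⊕b27⊕b29⊕b31 = 0⊕1⊕0⊕0⊕1⊕1⊕0⊕0⊕1⊕1⊕0⊕0⊕0⊕1⊕0⊕1 = 1
s2: b2⊕b3⊕b6⊕b7⊕b10⊕b11⊕b14⊕b15⊕b18⊕b19⊕b22⊕b23⊕b26⊕b27⊕b30⊕b31 = 0⊕1⊕1⊕0⊕1⊕1⊕1⊕0⊕1⊕1⊕1⊕0⊕1⊕1⊕0⊕1 = 1
s4: b4⊕b5⊕b6⊕b7⊕b12⊕b13⊕b14⊕b15⊕b20⊕b21⊕b22⊕b23⊕b28⊕b29⊕b30⊕b31 = 1⊕0⊕1⊕0⊕1⊕0⊕1⊕0⊕0⊕0⊕1⊕0⊕0⊕0⊕0⊕1 = 0
s8: b8⊕b9⊕b10⊕b11⊕b12⊕b13⊕b14⊕b15⊕b24⊕b25⊕b26⊕b27⊕b28⊕b29⊕b30⊕b31 = 0⊕1⊕1⊕1⊕1⊕0⊕1⊕0⊕1⊕0⊕1⊕1⊕0⊕0⊕0⊕1 = 1
s16: b16⊕b17⊕b18⊕b19⊕b20⊕b21⊕b22⊕b23⊕b24⊕b25⊕b26⊕b27⊕b28⊕b29⊕b30⊕b31 = 1⊕1⊕1⊕1⊕0⊕0⊕1⊕0⊕1⊕0⊕1⊕1⊕0⊕0⊕0⊕1 = 1
Syndrome (s16...s1) = 11011 → position 27.
Flip bit 27: corrected codeword = 0011010011110101111001010100001
Data bits at positions 3,5,6,7,9,10,11,12,13,14,15,17,18,19,20,21,22,23,24,25,26,27,28,29,30,31: 10101111010111001010100001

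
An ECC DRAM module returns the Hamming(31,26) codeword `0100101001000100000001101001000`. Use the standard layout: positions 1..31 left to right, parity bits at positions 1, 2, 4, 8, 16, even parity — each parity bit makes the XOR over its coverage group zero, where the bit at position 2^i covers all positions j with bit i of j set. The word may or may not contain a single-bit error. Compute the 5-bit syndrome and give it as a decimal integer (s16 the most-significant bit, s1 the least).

0

s1: b1⊕b3⊕b5⊕b7⊕b9⊕b11⊕b13⊕b15⊕b17⊕b19⊕b21⊕b23⊕b25⊕b27⊕b29⊕b31 = 0⊕0⊕1⊕1⊕0⊕0⊕0⊕0⊕0⊕0⊕0⊕1⊕1⊕0⊕0⊕0 = 0
s2: b2⊕b3⊕b6⊕b7⊕b10⊕b11⊕b14⊕b15⊕b18⊕b19⊕b22⊕b23⊕b26⊕b27⊕b30⊕b31 = 1⊕0⊕0⊕1⊕1⊕0⊕1⊕0⊕0⊕0⊕1⊕1⊕0⊕0⊕0⊕0 = 0
s4: b4⊕b5⊕b6⊕b7⊕b12⊕b13⊕b14⊕b15⊕b20⊕b21⊕b22⊕b23⊕b28⊕b29⊕b30⊕b31 = 0⊕1⊕0⊕1⊕0⊕0⊕1⊕0⊕0⊕0⊕1⊕1⊕1⊕0⊕0⊕0 = 0
s8: b8⊕b9⊕b10⊕b11⊕b12⊕b13⊕b14⊕b15⊕b24⊕b25⊕b26⊕b27⊕b28⊕b29⊕b30⊕b31 = 0⊕0⊕1⊕0⊕0⊕0⊕1⊕0⊕0⊕1⊕0⊕0⊕1⊕0⊕0⊕0 = 0
s16: b16⊕b17⊕b18⊕b19⊕b20⊕b21⊕b22⊕b23⊕b24⊕b25⊕b26⊕b27⊕b28⊕b29⊕b30⊕b31 = 0⊕0⊕0⊕0⊕0⊕0⊕1⊕1⊕0⊕1⊕0⊕0⊕1⊕0⊕0⊕0 = 0
Syndrome (s16...s1) = 00000 → position 0 (no error).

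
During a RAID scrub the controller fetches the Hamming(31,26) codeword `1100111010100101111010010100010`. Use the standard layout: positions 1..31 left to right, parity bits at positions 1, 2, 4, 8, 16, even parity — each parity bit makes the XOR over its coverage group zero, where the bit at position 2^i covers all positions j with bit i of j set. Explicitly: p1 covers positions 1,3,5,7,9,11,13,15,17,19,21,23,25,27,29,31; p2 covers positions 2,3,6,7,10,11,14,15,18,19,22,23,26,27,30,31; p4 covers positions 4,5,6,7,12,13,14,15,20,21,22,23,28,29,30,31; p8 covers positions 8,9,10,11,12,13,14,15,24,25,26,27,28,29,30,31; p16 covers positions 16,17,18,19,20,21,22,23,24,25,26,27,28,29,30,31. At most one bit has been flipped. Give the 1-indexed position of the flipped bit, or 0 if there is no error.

s1: b1⊕b3⊕b5⊕b7⊕b9⊕b11⊕b13⊕b15⊕b17⊕b19⊕b21⊕b23⊕b25⊕b27⊕b29⊕b31 = 1⊕0⊕1⊕1⊕1⊕1⊕0⊕0⊕1⊕1⊕1⊕0⊕0⊕0⊕0⊕0 = 0
s2: b2⊕b3⊕b6⊕b7⊕b10⊕b11⊕b14⊕b15⊕b18⊕b19⊕b22⊕b23⊕b26⊕b27⊕b30⊕b31 = 1⊕0⊕1⊕1⊕0⊕1⊕1⊕0⊕1⊕1⊕0⊕0⊕1⊕0⊕1⊕0 = 1
s4: b4⊕b5⊕b6⊕b7⊕b12⊕b13⊕b14⊕b15⊕b20⊕b21⊕b22⊕b23⊕b28⊕b29⊕b30⊕b31 = 0⊕1⊕1⊕1⊕0⊕0⊕1⊕0⊕0⊕1⊕0⊕0⊕0⊕0⊕1⊕0 = 0
s8: b8⊕b9⊕b10⊕b11⊕b12⊕b13⊕b14⊕b15⊕b24⊕b25⊕b26⊕b27⊕b28⊕b29⊕b30⊕b31 = 0⊕1⊕0⊕1⊕0⊕0⊕1⊕0⊕1⊕0⊕1⊕0⊕0⊕0⊕1⊕0 = 0
s16: b16⊕b17⊕b18⊕b19⊕b20⊕b21⊕b22⊕b23⊕b24⊕b25⊕b26⊕b27⊕b28⊕b29⊕b30⊕b31 = 1⊕1⊕1⊕1⊕0⊕1⊕0⊕0⊕1⊕0⊕1⊕0⊕0⊕0⊕1⊕0 = 0
Syndrome (s16...s1) = 00010 → position 2.

2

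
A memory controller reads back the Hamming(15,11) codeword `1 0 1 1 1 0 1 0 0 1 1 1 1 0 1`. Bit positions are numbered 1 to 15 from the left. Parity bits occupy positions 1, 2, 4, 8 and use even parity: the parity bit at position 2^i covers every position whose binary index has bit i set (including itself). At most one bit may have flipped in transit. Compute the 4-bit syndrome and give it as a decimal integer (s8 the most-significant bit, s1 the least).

s1: b1⊕b3⊕b5⊕b7⊕b9⊕b11⊕b13⊕b15 = 1⊕1⊕1⊕1⊕0⊕1⊕1⊕1 = 1
s2: b2⊕b3⊕b6⊕b7⊕b10⊕b11⊕b14⊕b15 = 0⊕1⊕0⊕1⊕1⊕1⊕0⊕1 = 1
s4: b4⊕b5⊕b6⊕b7⊕b12⊕b13⊕b14⊕b15 = 1⊕1⊕0⊕1⊕1⊕1⊕0⊕1 = 0
s8: b8⊕b9⊕b10⊕b11⊕b12⊕b13⊕b14⊕b15 = 0⊕0⊕1⊕1⊕1⊕1⊕0⊕1 = 1
Syndrome (s8...s1) = 1011 → position 11.

11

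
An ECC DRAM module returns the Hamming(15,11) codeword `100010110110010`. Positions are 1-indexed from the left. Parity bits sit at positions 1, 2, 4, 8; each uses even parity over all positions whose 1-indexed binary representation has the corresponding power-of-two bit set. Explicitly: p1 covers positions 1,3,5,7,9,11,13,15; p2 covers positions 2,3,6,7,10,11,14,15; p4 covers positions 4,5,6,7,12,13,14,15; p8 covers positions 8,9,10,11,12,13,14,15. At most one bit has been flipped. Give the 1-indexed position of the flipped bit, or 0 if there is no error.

s1: b1⊕b3⊕b5⊕b7⊕b9⊕b11⊕b13⊕b15 = 1⊕0⊕1⊕1⊕0⊕1⊕0⊕0 = 0
s2: b2⊕b3⊕b6⊕b7⊕b10⊕b11⊕b14⊕b15 = 0⊕0⊕0⊕1⊕1⊕1⊕1⊕0 = 0
s4: b4⊕b5⊕b6⊕b7⊕b12⊕b13⊕b14⊕b15 = 0⊕1⊕0⊕1⊕0⊕0⊕1⊕0 = 1
s8: b8⊕b9⊕b10⊕b11⊕b12⊕b13⊕b14⊕b15 = 1⊕0⊕1⊕1⊕0⊕0⊕1⊕0 = 0
Syndrome (s8...s1) = 0100 → position 4.

4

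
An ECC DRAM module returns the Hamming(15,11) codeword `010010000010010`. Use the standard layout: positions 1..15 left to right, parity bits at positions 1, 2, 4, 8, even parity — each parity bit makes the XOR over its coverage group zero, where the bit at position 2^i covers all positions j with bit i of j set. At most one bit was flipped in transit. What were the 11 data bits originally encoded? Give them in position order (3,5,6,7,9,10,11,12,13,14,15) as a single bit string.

s1: b1⊕b3⊕b5⊕b7⊕b9⊕b11⊕b13⊕b15 = 0⊕0⊕1⊕0⊕0⊕1⊕0⊕0 = 0
s2: b2⊕b3⊕b6⊕b7⊕b10⊕b11⊕b14⊕b15 = 1⊕0⊕0⊕0⊕0⊕1⊕1⊕0 = 1
s4: b4⊕b5⊕b6⊕b7⊕b12⊕b13⊕b14⊕b15 = 0⊕1⊕0⊕0⊕0⊕0⊕1⊕0 = 0
s8: b8⊕b9⊕b10⊕b11⊕b12⊕b13⊕b14⊕b15 = 0⊕0⊕0⊕1⊕0⊕0⊕1⊕0 = 0
Syndrome (s8...s1) = 0010 → position 2.
Flip bit 2: corrected codeword = 000010000010010
Data bits at positions 3,5,6,7,9,10,11,12,13,14,15: 01000010010

01000010010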